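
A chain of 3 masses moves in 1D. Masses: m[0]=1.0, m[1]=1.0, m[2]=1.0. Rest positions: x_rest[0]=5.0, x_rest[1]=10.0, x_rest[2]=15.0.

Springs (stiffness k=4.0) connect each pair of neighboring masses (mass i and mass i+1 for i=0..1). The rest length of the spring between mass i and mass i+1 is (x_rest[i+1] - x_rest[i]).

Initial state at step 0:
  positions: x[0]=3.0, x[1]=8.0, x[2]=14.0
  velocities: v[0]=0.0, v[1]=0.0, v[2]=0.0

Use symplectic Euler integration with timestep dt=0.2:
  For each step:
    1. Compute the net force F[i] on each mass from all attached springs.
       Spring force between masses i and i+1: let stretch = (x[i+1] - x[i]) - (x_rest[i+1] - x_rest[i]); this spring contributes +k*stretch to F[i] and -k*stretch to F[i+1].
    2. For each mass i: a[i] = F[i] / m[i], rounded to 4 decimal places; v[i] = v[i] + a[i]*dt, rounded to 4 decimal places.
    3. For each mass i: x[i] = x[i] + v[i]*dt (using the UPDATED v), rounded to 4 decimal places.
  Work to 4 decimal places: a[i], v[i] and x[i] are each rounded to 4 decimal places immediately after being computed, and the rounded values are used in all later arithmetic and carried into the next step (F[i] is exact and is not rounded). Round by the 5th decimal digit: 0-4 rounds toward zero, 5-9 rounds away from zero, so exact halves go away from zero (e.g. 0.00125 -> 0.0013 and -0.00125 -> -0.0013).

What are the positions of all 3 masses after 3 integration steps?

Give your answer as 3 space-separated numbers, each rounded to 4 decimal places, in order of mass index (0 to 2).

Answer: 3.1116 8.6129 13.2755

Derivation:
Step 0: x=[3.0000 8.0000 14.0000] v=[0.0000 0.0000 0.0000]
Step 1: x=[3.0000 8.1600 13.8400] v=[0.0000 0.8000 -0.8000]
Step 2: x=[3.0256 8.4032 13.5712] v=[0.1280 1.2160 -1.3440]
Step 3: x=[3.1116 8.6129 13.2755] v=[0.4301 1.0483 -1.4784]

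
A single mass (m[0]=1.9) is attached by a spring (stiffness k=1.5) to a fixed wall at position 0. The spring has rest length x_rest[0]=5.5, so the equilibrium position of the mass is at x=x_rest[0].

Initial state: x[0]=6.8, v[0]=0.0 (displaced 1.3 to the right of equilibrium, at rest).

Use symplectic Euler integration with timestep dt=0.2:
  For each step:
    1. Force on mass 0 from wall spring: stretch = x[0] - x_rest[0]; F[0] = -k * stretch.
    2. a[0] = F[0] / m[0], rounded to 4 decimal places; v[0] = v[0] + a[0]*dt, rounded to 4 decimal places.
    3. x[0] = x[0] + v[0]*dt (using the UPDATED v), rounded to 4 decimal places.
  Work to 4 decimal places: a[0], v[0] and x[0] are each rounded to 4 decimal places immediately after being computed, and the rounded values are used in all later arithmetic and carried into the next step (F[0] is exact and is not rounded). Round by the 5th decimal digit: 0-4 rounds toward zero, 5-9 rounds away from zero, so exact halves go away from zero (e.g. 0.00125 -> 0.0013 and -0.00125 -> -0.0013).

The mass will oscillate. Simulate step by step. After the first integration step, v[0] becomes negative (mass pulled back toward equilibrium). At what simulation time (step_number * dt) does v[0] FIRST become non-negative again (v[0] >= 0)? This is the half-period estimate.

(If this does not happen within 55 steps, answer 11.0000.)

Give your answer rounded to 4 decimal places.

Answer: 3.6000

Derivation:
Step 0: x=[6.8000] v=[0.0000]
Step 1: x=[6.7589] v=[-0.2053]
Step 2: x=[6.6781] v=[-0.4041]
Step 3: x=[6.5601] v=[-0.5901]
Step 4: x=[6.4086] v=[-0.7575]
Step 5: x=[6.2284] v=[-0.9010]
Step 6: x=[6.0252] v=[-1.0160]
Step 7: x=[5.8054] v=[-1.0989]
Step 8: x=[5.5760] v=[-1.1471]
Step 9: x=[5.3442] v=[-1.1591]
Step 10: x=[5.1173] v=[-1.1345]
Step 11: x=[4.9025] v=[-1.0741]
Step 12: x=[4.7065] v=[-0.9798]
Step 13: x=[4.5356] v=[-0.8545]
Step 14: x=[4.3952] v=[-0.7022]
Step 15: x=[4.2896] v=[-0.5278]
Step 16: x=[4.2223] v=[-0.3367]
Step 17: x=[4.1953] v=[-0.1350]
Step 18: x=[4.2095] v=[0.0710]
First v>=0 after going negative at step 18, time=3.6000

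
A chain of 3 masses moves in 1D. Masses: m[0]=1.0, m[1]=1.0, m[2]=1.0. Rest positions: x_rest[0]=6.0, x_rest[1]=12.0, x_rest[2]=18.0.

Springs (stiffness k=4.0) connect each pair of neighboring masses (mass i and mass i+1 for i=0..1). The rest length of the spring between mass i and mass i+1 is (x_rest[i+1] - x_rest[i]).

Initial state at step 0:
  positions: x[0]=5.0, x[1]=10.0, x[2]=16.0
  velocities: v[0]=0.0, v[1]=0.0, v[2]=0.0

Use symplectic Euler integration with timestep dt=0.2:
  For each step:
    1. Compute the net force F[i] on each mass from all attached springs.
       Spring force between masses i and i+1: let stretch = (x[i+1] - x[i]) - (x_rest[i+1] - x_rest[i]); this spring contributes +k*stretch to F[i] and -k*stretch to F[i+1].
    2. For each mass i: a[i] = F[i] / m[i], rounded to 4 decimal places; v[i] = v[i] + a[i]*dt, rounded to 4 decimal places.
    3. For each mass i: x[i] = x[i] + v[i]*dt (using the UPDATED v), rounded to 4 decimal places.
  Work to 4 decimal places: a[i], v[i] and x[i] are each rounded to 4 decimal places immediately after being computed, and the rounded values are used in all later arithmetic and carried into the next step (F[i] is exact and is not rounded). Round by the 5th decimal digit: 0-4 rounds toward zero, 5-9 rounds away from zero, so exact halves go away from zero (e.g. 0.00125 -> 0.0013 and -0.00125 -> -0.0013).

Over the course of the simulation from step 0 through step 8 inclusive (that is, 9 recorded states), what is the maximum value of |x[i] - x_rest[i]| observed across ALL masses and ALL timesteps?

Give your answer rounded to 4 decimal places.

Step 0: x=[5.0000 10.0000 16.0000] v=[0.0000 0.0000 0.0000]
Step 1: x=[4.8400 10.1600 16.0000] v=[-0.8000 0.8000 0.0000]
Step 2: x=[4.5712 10.4032 16.0256] v=[-1.3440 1.2160 0.1280]
Step 3: x=[4.2755 10.6129 16.1116] v=[-1.4784 1.0483 0.4301]
Step 4: x=[4.0338 10.6884 16.2778] v=[-1.2085 0.3773 0.8311]
Step 5: x=[3.8968 10.5934 16.5097] v=[-0.6848 -0.4749 1.1596]
Step 6: x=[3.8713 10.3736 16.7550] v=[-0.1275 -1.0991 1.2266]
Step 7: x=[3.9262 10.1344 16.9393] v=[0.2743 -1.1958 0.9215]
Step 8: x=[4.0144 9.9907 16.9948] v=[0.4409 -0.7184 0.2776]
Max displacement = 2.1287

Answer: 2.1287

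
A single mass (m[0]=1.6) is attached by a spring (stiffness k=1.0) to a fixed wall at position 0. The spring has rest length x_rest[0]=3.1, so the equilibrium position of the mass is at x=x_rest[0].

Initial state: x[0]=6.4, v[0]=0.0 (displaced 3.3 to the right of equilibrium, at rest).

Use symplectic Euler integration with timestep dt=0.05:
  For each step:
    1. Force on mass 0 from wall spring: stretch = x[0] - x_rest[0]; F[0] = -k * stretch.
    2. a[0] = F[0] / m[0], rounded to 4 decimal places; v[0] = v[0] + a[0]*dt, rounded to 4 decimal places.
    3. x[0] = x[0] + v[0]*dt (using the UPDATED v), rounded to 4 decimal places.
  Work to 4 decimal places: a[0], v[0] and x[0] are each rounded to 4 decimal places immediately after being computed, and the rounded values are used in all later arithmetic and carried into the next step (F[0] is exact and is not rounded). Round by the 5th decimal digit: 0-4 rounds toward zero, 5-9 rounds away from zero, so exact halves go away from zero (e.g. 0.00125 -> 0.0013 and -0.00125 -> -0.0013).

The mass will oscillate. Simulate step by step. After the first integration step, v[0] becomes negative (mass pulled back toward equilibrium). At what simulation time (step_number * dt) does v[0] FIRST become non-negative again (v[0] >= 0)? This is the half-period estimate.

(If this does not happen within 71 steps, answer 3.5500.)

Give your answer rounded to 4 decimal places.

Step 0: x=[6.4000] v=[0.0000]
Step 1: x=[6.3948] v=[-0.1031]
Step 2: x=[6.3845] v=[-0.2061]
Step 3: x=[6.3691] v=[-0.3087]
Step 4: x=[6.3486] v=[-0.4109]
Step 5: x=[6.3230] v=[-0.5124]
Step 6: x=[6.2923] v=[-0.6131]
Step 7: x=[6.2567] v=[-0.7129]
Step 8: x=[6.2161] v=[-0.8115]
Step 9: x=[6.1707] v=[-0.9089]
Step 10: x=[6.1205] v=[-1.0049]
Step 11: x=[6.0655] v=[-1.0993]
Step 12: x=[6.0059] v=[-1.1920]
Step 13: x=[5.9418] v=[-1.2828]
Step 14: x=[5.8732] v=[-1.3716]
Step 15: x=[5.8003] v=[-1.4583]
Step 16: x=[5.7232] v=[-1.5427]
Step 17: x=[5.6420] v=[-1.6247]
Step 18: x=[5.5568] v=[-1.7041]
Step 19: x=[5.4678] v=[-1.7809]
Step 20: x=[5.3751] v=[-1.8549]
Step 21: x=[5.2788] v=[-1.9260]
Step 22: x=[5.1791] v=[-1.9941]
Step 23: x=[5.0761] v=[-2.0591]
Step 24: x=[4.9701] v=[-2.1209]
Step 25: x=[4.8611] v=[-2.1793]
Step 26: x=[4.7494] v=[-2.2343]
Step 27: x=[4.6351] v=[-2.2858]
Step 28: x=[4.5184] v=[-2.3338]
Step 29: x=[4.3995] v=[-2.3781]
Step 30: x=[4.2786] v=[-2.4187]
Step 31: x=[4.1558] v=[-2.4555]
Step 32: x=[4.0314] v=[-2.4885]
Step 33: x=[3.9055] v=[-2.5176]
Step 34: x=[3.7784] v=[-2.5428]
Step 35: x=[3.6502] v=[-2.5640]
Step 36: x=[3.5211] v=[-2.5812]
Step 37: x=[3.3914] v=[-2.5944]
Step 38: x=[3.2612] v=[-2.6035]
Step 39: x=[3.1308] v=[-2.6085]
Step 40: x=[3.0003] v=[-2.6095]
Step 41: x=[2.8700] v=[-2.6064]
Step 42: x=[2.7400] v=[-2.5992]
Step 43: x=[2.6106] v=[-2.5880]
Step 44: x=[2.4820] v=[-2.5727]
Step 45: x=[2.3543] v=[-2.5534]
Step 46: x=[2.2278] v=[-2.5301]
Step 47: x=[2.1027] v=[-2.5028]
Step 48: x=[1.9791] v=[-2.4716]
Step 49: x=[1.8573] v=[-2.4366]
Step 50: x=[1.7374] v=[-2.3978]
Step 51: x=[1.6196] v=[-2.3552]
Step 52: x=[1.5042] v=[-2.3089]
Step 53: x=[1.3913] v=[-2.2590]
Step 54: x=[1.2810] v=[-2.2056]
Step 55: x=[1.1736] v=[-2.1488]
Step 56: x=[1.0692] v=[-2.0886]
Step 57: x=[0.9679] v=[-2.0251]
Step 58: x=[0.8700] v=[-1.9585]
Step 59: x=[0.7756] v=[-1.8888]
Step 60: x=[0.6848] v=[-1.8162]
Step 61: x=[0.5978] v=[-1.7407]
Step 62: x=[0.5147] v=[-1.6625]
Step 63: x=[0.4356] v=[-1.5817]
Step 64: x=[0.3607] v=[-1.4984]
Step 65: x=[0.2901] v=[-1.4128]
Step 66: x=[0.2239] v=[-1.3250]
Step 67: x=[0.1621] v=[-1.2351]
Step 68: x=[0.1049] v=[-1.1433]
Step 69: x=[0.0524] v=[-1.0497]
Step 70: x=[0.0047] v=[-0.9545]
Step 71: x=[-0.0382] v=[-0.8578]
v[0] did not become non-negative within 71 steps; using fallback time=3.5500

Answer: 3.5500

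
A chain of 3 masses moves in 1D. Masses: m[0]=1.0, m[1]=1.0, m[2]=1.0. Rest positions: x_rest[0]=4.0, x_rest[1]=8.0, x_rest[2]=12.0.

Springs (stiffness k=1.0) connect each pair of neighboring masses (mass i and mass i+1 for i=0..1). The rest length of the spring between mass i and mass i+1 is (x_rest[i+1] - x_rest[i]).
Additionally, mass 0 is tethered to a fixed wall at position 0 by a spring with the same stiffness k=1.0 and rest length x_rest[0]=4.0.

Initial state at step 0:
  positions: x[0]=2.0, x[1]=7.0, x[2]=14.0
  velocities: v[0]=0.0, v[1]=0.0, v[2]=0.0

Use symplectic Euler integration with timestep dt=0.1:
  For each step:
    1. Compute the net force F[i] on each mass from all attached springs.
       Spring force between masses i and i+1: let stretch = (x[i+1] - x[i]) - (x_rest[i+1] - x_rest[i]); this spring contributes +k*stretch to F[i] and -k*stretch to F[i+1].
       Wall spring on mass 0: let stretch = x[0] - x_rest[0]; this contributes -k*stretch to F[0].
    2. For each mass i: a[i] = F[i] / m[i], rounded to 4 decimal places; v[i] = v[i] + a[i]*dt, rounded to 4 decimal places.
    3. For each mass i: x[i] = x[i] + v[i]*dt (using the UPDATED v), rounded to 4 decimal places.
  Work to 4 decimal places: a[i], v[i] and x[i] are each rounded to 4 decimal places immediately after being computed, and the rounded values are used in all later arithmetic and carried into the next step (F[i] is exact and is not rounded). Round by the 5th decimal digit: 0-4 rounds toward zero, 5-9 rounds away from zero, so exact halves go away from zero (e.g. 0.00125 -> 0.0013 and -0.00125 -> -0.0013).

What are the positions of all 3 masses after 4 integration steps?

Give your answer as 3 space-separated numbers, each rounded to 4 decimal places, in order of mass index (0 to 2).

Answer: 2.2940 7.1941 13.7074

Derivation:
Step 0: x=[2.0000 7.0000 14.0000] v=[0.0000 0.0000 0.0000]
Step 1: x=[2.0300 7.0200 13.9700] v=[0.3000 0.2000 -0.3000]
Step 2: x=[2.0896 7.0596 13.9105] v=[0.5960 0.3960 -0.5950]
Step 3: x=[2.1780 7.1180 13.8225] v=[0.8840 0.5841 -0.8801]
Step 4: x=[2.2940 7.1941 13.7074] v=[1.1602 0.7606 -1.1506]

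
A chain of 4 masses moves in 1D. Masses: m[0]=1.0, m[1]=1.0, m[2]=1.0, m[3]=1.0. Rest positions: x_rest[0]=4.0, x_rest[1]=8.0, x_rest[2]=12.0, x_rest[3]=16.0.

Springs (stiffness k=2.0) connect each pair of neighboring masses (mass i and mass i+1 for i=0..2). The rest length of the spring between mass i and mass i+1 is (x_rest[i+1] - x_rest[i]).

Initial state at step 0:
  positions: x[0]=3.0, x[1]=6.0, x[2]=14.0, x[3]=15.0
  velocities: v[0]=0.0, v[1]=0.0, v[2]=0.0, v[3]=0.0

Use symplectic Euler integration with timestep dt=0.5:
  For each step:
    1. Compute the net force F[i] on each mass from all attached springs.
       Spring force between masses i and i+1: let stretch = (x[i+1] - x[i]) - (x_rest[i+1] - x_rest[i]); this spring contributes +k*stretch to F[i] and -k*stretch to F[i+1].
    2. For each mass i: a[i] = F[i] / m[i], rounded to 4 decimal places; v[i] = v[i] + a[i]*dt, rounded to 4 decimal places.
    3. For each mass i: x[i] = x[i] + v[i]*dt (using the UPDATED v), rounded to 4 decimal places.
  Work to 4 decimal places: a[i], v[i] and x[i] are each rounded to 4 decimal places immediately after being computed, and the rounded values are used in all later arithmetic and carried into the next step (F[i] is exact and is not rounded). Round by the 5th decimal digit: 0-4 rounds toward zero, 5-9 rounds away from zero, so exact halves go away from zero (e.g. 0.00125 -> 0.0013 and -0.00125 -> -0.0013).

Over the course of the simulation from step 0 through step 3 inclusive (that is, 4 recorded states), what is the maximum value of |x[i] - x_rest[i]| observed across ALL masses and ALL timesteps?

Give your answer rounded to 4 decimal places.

Step 0: x=[3.0000 6.0000 14.0000 15.0000] v=[0.0000 0.0000 0.0000 0.0000]
Step 1: x=[2.5000 8.5000 10.5000 16.5000] v=[-1.0000 5.0000 -7.0000 3.0000]
Step 2: x=[3.0000 9.0000 9.0000 17.0000] v=[1.0000 1.0000 -3.0000 1.0000]
Step 3: x=[4.5000 6.5000 11.5000 15.5000] v=[3.0000 -5.0000 5.0000 -3.0000]
Max displacement = 3.0000

Answer: 3.0000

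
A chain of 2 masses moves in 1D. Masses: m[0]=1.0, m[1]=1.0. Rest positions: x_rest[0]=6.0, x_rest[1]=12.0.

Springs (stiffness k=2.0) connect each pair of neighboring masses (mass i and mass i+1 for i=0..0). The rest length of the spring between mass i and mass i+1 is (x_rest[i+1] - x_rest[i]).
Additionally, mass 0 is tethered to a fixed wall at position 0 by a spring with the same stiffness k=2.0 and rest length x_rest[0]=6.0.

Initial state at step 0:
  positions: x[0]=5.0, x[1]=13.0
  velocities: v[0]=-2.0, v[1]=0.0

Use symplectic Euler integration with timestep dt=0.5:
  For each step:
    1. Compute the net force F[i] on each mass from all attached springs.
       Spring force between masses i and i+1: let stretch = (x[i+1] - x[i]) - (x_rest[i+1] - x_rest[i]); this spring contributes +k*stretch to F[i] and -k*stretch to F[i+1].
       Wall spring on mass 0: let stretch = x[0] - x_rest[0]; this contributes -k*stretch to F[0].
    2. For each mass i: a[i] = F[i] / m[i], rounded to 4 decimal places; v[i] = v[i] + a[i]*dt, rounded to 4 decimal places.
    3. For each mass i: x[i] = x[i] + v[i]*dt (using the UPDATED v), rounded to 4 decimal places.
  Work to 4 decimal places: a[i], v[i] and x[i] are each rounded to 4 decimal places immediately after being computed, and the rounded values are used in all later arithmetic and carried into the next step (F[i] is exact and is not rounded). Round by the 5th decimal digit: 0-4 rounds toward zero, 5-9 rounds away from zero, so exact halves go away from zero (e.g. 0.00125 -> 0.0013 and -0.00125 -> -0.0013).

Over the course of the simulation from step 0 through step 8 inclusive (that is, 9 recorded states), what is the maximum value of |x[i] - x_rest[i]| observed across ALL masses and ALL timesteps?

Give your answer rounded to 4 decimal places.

Answer: 1.8125

Derivation:
Step 0: x=[5.0000 13.0000] v=[-2.0000 0.0000]
Step 1: x=[5.5000 12.0000] v=[1.0000 -2.0000]
Step 2: x=[6.5000 10.7500] v=[2.0000 -2.5000]
Step 3: x=[6.3750 10.3750] v=[-0.2500 -0.7500]
Step 4: x=[5.0625 11.0000] v=[-2.6250 1.2500]
Step 5: x=[4.1875 11.6563] v=[-1.7500 1.3125]
Step 6: x=[4.9532 11.5782] v=[1.5313 -0.1563]
Step 7: x=[6.5548 11.1876] v=[3.2031 -0.7813]
Step 8: x=[7.1954 11.4806] v=[1.2811 0.5859]
Max displacement = 1.8125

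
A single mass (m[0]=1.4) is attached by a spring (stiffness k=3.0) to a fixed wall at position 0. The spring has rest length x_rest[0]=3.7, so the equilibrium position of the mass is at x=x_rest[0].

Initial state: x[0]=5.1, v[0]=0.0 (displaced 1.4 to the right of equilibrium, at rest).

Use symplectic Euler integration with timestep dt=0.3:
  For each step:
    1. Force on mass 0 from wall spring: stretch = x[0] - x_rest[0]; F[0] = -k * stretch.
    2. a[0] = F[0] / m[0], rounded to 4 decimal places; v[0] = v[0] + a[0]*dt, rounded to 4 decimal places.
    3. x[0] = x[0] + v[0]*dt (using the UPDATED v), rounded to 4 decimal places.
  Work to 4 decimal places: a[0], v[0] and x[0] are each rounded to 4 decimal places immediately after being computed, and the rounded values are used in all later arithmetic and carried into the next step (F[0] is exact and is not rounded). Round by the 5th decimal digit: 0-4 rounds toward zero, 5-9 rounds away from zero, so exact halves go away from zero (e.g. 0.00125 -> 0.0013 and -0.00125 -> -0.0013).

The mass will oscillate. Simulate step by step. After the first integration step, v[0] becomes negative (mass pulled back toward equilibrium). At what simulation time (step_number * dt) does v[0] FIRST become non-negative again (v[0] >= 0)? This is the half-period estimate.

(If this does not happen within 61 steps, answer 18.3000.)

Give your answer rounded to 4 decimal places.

Answer: 2.4000

Derivation:
Step 0: x=[5.1000] v=[0.0000]
Step 1: x=[4.8300] v=[-0.9000]
Step 2: x=[4.3421] v=[-1.6264]
Step 3: x=[3.7303] v=[-2.0392]
Step 4: x=[3.1127] v=[-2.0587]
Step 5: x=[2.6083] v=[-1.6812]
Step 6: x=[2.3145] v=[-0.9794]
Step 7: x=[2.2879] v=[-0.0887]
Step 8: x=[2.5336] v=[0.8191]
First v>=0 after going negative at step 8, time=2.4000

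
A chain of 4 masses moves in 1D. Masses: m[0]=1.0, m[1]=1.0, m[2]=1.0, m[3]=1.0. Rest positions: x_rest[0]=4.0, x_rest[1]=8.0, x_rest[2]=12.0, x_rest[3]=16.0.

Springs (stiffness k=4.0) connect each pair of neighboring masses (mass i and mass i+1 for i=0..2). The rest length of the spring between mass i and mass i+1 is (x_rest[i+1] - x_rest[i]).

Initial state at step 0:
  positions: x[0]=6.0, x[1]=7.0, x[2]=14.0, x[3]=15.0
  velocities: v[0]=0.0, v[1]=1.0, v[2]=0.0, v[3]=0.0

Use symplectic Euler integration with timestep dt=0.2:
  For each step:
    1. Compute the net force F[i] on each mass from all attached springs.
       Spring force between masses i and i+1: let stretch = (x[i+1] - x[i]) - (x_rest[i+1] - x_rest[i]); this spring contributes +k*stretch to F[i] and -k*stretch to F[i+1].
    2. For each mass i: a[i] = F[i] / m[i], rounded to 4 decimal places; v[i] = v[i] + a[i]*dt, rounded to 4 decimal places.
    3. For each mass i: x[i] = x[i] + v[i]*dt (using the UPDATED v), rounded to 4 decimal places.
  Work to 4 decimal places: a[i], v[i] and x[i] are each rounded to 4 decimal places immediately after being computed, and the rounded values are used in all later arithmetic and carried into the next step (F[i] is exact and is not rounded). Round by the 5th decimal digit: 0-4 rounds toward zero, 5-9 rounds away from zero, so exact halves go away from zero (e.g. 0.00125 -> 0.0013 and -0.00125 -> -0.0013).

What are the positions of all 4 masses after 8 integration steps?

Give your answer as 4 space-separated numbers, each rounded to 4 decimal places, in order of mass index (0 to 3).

Answer: 5.2194 6.6135 15.0035 16.7634

Derivation:
Step 0: x=[6.0000 7.0000 14.0000 15.0000] v=[0.0000 1.0000 0.0000 0.0000]
Step 1: x=[5.5200 8.1600 13.0400 15.4800] v=[-2.4000 5.8000 -4.8000 2.4000]
Step 2: x=[4.8224 9.6784 11.6896 16.2096] v=[-3.4880 7.5920 -6.7520 3.6480]
Step 3: x=[4.2618 10.7416 10.7406 16.8560] v=[-2.8032 5.3162 -4.7450 3.2320]
Step 4: x=[4.0979 10.7679 10.7702 17.1639] v=[-0.8194 0.1316 0.1481 1.5397]
Step 5: x=[4.3612 9.7274 11.8224 17.0888] v=[1.3166 -5.2026 5.2612 -0.3753]
Step 6: x=[4.8431 8.1635 13.3821 16.8111] v=[2.4096 -7.8196 7.7983 -1.3884]
Step 7: x=[5.2163 6.9033 14.6554 16.6248] v=[1.8659 -6.3010 6.3666 -0.9316]
Step 8: x=[5.2194 6.6135 15.0035 16.7634] v=[0.0155 -1.4489 1.7404 0.6929]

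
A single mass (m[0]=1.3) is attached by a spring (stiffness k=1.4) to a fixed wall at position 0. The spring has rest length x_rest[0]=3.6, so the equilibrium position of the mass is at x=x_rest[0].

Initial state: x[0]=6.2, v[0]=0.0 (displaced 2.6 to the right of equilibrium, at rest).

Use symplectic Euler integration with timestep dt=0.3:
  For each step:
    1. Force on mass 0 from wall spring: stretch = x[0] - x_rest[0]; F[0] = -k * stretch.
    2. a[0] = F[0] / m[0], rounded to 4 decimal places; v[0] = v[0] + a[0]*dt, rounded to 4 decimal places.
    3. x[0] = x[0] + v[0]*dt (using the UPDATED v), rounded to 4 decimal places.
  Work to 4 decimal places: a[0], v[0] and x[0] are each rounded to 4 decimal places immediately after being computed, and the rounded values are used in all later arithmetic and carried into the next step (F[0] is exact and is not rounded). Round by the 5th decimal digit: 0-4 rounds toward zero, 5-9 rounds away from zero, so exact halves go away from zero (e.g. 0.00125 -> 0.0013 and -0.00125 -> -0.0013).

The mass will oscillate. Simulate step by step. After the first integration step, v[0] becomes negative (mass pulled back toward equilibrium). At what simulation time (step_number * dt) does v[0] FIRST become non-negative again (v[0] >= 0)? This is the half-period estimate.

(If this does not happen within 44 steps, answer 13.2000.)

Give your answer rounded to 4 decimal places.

Step 0: x=[6.2000] v=[0.0000]
Step 1: x=[5.9480] v=[-0.8400]
Step 2: x=[5.4684] v=[-1.5986]
Step 3: x=[4.8077] v=[-2.2022]
Step 4: x=[4.0300] v=[-2.5924]
Step 5: x=[3.2106] v=[-2.7313]
Step 6: x=[2.4290] v=[-2.6055]
Step 7: x=[1.7608] v=[-2.2272]
Step 8: x=[1.2709] v=[-1.6330]
Step 9: x=[1.0068] v=[-0.8805]
Step 10: x=[0.9940] v=[-0.0427]
Step 11: x=[1.2338] v=[0.7993]
First v>=0 after going negative at step 11, time=3.3000

Answer: 3.3000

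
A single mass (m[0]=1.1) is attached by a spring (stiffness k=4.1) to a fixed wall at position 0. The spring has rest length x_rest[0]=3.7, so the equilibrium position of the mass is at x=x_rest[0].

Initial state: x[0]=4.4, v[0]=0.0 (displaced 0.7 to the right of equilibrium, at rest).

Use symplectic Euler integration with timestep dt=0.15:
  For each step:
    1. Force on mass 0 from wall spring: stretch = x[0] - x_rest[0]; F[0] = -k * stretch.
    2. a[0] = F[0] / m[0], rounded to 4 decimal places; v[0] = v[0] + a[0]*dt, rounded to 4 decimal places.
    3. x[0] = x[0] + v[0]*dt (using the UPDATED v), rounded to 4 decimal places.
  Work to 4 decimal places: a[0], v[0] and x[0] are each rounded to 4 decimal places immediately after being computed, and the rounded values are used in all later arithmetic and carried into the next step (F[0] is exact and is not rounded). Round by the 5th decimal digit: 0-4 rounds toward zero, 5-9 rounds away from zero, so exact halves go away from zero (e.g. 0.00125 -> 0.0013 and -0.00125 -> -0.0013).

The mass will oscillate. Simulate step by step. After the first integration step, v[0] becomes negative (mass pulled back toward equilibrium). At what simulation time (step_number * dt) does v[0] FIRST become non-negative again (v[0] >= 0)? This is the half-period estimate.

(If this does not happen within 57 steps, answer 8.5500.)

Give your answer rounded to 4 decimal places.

Answer: 1.6500

Derivation:
Step 0: x=[4.4000] v=[0.0000]
Step 1: x=[4.3413] v=[-0.3914]
Step 2: x=[4.2288] v=[-0.7499]
Step 3: x=[4.0720] v=[-1.0456]
Step 4: x=[3.8840] v=[-1.2536]
Step 5: x=[3.6805] v=[-1.3565]
Step 6: x=[3.4787] v=[-1.3456]
Step 7: x=[3.2954] v=[-1.2219]
Step 8: x=[3.1460] v=[-0.9957]
Step 9: x=[3.0431] v=[-0.6860]
Step 10: x=[2.9953] v=[-0.3187]
Step 11: x=[3.0066] v=[0.0753]
First v>=0 after going negative at step 11, time=1.6500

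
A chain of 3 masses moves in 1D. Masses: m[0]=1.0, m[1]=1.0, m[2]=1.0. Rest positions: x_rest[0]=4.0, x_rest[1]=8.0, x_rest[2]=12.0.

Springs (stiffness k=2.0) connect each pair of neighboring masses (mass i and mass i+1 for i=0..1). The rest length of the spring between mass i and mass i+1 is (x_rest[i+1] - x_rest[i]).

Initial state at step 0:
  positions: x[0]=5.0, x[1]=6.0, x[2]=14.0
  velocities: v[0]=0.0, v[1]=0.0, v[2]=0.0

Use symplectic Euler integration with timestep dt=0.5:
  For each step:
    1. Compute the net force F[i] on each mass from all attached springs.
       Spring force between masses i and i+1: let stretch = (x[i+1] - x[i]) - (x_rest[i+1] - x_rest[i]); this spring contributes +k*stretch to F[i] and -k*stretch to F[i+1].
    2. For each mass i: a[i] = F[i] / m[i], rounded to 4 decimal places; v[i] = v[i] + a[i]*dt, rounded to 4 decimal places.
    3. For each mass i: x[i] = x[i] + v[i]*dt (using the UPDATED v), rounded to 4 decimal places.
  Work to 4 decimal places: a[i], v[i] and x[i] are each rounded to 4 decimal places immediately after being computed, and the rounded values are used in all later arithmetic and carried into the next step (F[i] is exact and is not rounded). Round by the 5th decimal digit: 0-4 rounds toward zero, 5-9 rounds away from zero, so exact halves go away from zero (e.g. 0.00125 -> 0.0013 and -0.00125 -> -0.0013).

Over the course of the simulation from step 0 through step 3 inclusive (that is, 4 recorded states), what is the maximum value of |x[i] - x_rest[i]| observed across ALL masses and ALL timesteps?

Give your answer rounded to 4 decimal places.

Step 0: x=[5.0000 6.0000 14.0000] v=[0.0000 0.0000 0.0000]
Step 1: x=[3.5000 9.5000 12.0000] v=[-3.0000 7.0000 -4.0000]
Step 2: x=[3.0000 11.2500 10.7500] v=[-1.0000 3.5000 -2.5000]
Step 3: x=[4.6250 8.6250 11.7500] v=[3.2500 -5.2500 2.0000]
Max displacement = 3.2500

Answer: 3.2500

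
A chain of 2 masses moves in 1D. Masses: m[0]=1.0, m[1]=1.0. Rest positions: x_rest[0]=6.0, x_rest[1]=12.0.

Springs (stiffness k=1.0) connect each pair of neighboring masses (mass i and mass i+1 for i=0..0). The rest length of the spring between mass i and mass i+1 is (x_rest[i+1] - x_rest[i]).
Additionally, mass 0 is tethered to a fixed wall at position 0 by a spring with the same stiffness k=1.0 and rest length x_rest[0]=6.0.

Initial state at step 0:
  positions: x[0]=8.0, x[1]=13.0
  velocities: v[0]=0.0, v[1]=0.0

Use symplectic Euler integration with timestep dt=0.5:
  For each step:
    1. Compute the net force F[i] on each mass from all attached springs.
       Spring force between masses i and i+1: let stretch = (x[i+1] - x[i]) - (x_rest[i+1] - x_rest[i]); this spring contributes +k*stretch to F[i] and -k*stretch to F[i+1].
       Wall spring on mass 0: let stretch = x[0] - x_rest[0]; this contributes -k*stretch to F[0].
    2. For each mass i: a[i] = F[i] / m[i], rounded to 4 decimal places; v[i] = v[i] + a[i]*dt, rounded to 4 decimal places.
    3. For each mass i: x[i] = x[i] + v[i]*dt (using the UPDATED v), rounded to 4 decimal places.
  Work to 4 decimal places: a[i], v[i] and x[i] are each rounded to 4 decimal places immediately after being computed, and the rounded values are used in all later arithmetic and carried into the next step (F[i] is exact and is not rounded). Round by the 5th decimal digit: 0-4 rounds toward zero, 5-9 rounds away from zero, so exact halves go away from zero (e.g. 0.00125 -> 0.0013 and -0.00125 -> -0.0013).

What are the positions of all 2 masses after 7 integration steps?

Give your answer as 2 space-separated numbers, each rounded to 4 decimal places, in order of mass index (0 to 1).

Answer: 6.3983 10.2010

Derivation:
Step 0: x=[8.0000 13.0000] v=[0.0000 0.0000]
Step 1: x=[7.2500 13.2500] v=[-1.5000 0.5000]
Step 2: x=[6.1875 13.5000] v=[-2.1250 0.5000]
Step 3: x=[5.4063 13.4219] v=[-1.5625 -0.1563]
Step 4: x=[5.2774 12.8399] v=[-0.2579 -1.1641]
Step 5: x=[5.7198 11.8672] v=[0.8847 -1.9454]
Step 6: x=[6.2691 10.8577] v=[1.0985 -2.0191]
Step 7: x=[6.3983 10.2010] v=[0.2583 -1.3134]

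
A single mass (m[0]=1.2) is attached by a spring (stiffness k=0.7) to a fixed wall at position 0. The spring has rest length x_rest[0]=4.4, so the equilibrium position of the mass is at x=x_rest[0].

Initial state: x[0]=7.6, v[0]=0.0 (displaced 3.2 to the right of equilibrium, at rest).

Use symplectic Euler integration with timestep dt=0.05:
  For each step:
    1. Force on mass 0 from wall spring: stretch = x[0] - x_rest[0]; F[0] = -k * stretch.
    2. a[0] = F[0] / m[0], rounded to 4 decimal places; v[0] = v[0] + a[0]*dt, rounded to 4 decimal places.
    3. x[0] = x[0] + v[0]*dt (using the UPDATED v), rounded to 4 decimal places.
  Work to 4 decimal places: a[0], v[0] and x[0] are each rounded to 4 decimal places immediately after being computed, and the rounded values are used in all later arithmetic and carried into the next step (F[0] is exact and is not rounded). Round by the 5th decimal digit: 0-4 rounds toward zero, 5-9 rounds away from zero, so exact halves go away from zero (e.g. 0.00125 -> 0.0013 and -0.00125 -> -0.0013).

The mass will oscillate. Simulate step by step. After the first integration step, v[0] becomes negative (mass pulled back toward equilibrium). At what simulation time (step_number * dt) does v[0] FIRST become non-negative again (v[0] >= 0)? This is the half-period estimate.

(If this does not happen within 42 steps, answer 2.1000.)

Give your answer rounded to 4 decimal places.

Step 0: x=[7.6000] v=[0.0000]
Step 1: x=[7.5953] v=[-0.0933]
Step 2: x=[7.5860] v=[-0.1865]
Step 3: x=[7.5720] v=[-0.2794]
Step 4: x=[7.5534] v=[-0.3719]
Step 5: x=[7.5302] v=[-0.4639]
Step 6: x=[7.5024] v=[-0.5552]
Step 7: x=[7.4701] v=[-0.6457]
Step 8: x=[7.4333] v=[-0.7352]
Step 9: x=[7.3921] v=[-0.8237]
Step 10: x=[7.3466] v=[-0.9110]
Step 11: x=[7.2968] v=[-0.9969]
Step 12: x=[7.2427] v=[-1.0814]
Step 13: x=[7.1845] v=[-1.1643]
Step 14: x=[7.1222] v=[-1.2455]
Step 15: x=[7.0560] v=[-1.3249]
Step 16: x=[6.9859] v=[-1.4024]
Step 17: x=[6.9120] v=[-1.4778]
Step 18: x=[6.8344] v=[-1.5511]
Step 19: x=[6.7533] v=[-1.6221]
Step 20: x=[6.6688] v=[-1.6907]
Step 21: x=[6.5810] v=[-1.7569]
Step 22: x=[6.4900] v=[-1.8205]
Step 23: x=[6.3959] v=[-1.8815]
Step 24: x=[6.2989] v=[-1.9397]
Step 25: x=[6.1991] v=[-1.9951]
Step 26: x=[6.0967] v=[-2.0476]
Step 27: x=[5.9918] v=[-2.0971]
Step 28: x=[5.8846] v=[-2.1435]
Step 29: x=[5.7753] v=[-2.1868]
Step 30: x=[5.6640] v=[-2.2269]
Step 31: x=[5.5508] v=[-2.2638]
Step 32: x=[5.4359] v=[-2.2974]
Step 33: x=[5.3195] v=[-2.3276]
Step 34: x=[5.2018] v=[-2.3544]
Step 35: x=[5.0829] v=[-2.3778]
Step 36: x=[4.9630] v=[-2.3977]
Step 37: x=[4.8423] v=[-2.4141]
Step 38: x=[4.7210] v=[-2.4270]
Step 39: x=[4.5992] v=[-2.4364]
Step 40: x=[4.4771] v=[-2.4422]
Step 41: x=[4.3549] v=[-2.4445]
Step 42: x=[4.2327] v=[-2.4432]
v[0] did not become non-negative within 42 steps; using fallback time=2.1000

Answer: 2.1000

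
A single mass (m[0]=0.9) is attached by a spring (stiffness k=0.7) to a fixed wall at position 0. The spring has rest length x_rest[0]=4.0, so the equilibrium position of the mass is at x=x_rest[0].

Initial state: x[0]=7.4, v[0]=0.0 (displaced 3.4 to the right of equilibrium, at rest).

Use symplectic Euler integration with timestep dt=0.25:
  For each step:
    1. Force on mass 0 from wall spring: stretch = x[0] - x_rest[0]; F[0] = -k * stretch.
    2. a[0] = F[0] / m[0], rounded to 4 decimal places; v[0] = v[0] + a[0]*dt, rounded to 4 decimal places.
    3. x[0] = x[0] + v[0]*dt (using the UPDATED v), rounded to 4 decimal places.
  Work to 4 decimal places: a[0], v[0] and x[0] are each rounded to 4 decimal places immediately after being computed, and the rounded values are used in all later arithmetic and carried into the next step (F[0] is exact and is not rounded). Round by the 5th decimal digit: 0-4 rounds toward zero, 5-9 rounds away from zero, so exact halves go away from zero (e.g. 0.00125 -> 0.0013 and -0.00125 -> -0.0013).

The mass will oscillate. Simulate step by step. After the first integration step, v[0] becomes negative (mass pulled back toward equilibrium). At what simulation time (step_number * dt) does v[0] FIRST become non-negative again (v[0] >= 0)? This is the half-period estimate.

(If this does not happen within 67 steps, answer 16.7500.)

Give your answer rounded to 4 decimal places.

Step 0: x=[7.4000] v=[0.0000]
Step 1: x=[7.2347] v=[-0.6611]
Step 2: x=[6.9122] v=[-1.2901]
Step 3: x=[6.4481] v=[-1.8564]
Step 4: x=[5.8650] v=[-2.3324]
Step 5: x=[5.1912] v=[-2.6951]
Step 6: x=[4.4595] v=[-2.9267]
Step 7: x=[3.7055] v=[-3.0161]
Step 8: x=[2.9658] v=[-2.9588]
Step 9: x=[2.2764] v=[-2.7577]
Step 10: x=[1.6708] v=[-2.4226]
Step 11: x=[1.1784] v=[-1.9697]
Step 12: x=[0.8231] v=[-1.4211]
Step 13: x=[0.6223] v=[-0.8034]
Step 14: x=[0.5857] v=[-0.1466]
Step 15: x=[0.7150] v=[0.5173]
First v>=0 after going negative at step 15, time=3.7500

Answer: 3.7500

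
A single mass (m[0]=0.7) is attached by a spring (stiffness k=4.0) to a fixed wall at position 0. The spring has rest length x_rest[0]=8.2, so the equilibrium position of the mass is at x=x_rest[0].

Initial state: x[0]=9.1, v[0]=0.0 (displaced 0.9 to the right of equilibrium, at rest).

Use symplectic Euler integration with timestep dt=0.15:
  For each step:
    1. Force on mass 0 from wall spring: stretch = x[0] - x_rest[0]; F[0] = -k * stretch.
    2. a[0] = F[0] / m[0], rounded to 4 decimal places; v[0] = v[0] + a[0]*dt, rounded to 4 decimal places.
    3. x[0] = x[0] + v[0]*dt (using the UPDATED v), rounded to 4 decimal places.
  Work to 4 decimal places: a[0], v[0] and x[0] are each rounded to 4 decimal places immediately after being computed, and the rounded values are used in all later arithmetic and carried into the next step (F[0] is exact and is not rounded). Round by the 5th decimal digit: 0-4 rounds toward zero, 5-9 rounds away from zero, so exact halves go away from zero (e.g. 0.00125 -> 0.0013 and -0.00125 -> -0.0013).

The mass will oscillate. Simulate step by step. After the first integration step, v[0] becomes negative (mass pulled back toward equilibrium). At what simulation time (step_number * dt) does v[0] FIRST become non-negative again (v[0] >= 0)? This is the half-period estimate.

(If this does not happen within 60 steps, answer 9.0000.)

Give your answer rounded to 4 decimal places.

Step 0: x=[9.1000] v=[0.0000]
Step 1: x=[8.9843] v=[-0.7714]
Step 2: x=[8.7677] v=[-1.4437]
Step 3: x=[8.4782] v=[-1.9303]
Step 4: x=[8.1529] v=[-2.1688]
Step 5: x=[7.8336] v=[-2.1284]
Step 6: x=[7.5615] v=[-1.8143]
Step 7: x=[7.3715] v=[-1.2670]
Step 8: x=[7.2880] v=[-0.5569]
Step 9: x=[7.3217] v=[0.2248]
First v>=0 after going negative at step 9, time=1.3500

Answer: 1.3500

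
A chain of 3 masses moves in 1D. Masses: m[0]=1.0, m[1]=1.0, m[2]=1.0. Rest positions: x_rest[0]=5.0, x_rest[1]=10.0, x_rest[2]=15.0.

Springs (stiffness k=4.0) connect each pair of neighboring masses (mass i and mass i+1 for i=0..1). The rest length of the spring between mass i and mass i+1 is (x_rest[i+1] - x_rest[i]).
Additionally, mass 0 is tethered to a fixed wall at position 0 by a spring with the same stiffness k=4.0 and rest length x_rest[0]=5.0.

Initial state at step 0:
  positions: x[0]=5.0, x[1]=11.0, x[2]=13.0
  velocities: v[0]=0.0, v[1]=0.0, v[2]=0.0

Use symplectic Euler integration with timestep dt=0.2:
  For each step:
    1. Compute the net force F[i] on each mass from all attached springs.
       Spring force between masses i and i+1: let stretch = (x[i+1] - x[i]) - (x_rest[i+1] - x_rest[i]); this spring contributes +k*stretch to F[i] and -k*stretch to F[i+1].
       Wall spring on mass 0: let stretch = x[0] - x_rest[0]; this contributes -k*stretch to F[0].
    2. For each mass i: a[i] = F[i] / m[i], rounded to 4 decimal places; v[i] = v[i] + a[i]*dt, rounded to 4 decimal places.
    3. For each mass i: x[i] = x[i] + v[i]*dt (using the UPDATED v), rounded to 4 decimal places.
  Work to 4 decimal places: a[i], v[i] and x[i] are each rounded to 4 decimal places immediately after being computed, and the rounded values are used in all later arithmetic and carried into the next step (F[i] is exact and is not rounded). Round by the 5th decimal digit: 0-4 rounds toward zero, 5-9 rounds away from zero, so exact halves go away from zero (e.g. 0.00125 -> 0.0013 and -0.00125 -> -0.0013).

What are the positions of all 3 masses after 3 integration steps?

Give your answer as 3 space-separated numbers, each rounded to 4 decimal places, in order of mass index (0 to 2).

Answer: 5.2903 8.5444 15.0618

Derivation:
Step 0: x=[5.0000 11.0000 13.0000] v=[0.0000 0.0000 0.0000]
Step 1: x=[5.1600 10.3600 13.4800] v=[0.8000 -3.2000 2.4000]
Step 2: x=[5.3264 9.3872 14.2608] v=[0.8320 -4.8640 3.9040]
Step 3: x=[5.2903 8.5444 15.0618] v=[-0.1805 -4.2138 4.0051]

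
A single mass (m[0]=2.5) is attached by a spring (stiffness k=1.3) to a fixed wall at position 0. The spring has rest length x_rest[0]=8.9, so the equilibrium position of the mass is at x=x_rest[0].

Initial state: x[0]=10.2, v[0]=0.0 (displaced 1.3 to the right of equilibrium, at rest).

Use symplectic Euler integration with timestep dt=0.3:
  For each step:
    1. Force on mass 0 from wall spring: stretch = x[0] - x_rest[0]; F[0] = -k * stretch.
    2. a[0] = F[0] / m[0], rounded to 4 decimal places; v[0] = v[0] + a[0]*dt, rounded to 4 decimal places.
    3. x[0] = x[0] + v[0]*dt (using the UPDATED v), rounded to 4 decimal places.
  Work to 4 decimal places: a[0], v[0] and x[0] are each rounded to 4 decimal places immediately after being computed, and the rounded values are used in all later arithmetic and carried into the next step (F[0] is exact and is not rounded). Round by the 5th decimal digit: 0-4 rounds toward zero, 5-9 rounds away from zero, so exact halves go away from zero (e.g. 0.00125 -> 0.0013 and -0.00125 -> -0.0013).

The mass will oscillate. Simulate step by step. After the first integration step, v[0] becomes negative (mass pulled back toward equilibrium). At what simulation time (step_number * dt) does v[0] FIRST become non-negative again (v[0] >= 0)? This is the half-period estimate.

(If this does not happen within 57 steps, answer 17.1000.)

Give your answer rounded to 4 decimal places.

Answer: 4.5000

Derivation:
Step 0: x=[10.2000] v=[0.0000]
Step 1: x=[10.1392] v=[-0.2028]
Step 2: x=[10.0204] v=[-0.3961]
Step 3: x=[9.8491] v=[-0.5709]
Step 4: x=[9.6334] v=[-0.7190]
Step 5: x=[9.3834] v=[-0.8334]
Step 6: x=[9.1108] v=[-0.9088]
Step 7: x=[8.8283] v=[-0.9417]
Step 8: x=[8.5492] v=[-0.9305]
Step 9: x=[8.2865] v=[-0.8758]
Step 10: x=[8.0525] v=[-0.7801]
Step 11: x=[7.8581] v=[-0.6479]
Step 12: x=[7.7125] v=[-0.4854]
Step 13: x=[7.6224] v=[-0.3002]
Step 14: x=[7.5921] v=[-0.1009]
Step 15: x=[7.6230] v=[0.1031]
First v>=0 after going negative at step 15, time=4.5000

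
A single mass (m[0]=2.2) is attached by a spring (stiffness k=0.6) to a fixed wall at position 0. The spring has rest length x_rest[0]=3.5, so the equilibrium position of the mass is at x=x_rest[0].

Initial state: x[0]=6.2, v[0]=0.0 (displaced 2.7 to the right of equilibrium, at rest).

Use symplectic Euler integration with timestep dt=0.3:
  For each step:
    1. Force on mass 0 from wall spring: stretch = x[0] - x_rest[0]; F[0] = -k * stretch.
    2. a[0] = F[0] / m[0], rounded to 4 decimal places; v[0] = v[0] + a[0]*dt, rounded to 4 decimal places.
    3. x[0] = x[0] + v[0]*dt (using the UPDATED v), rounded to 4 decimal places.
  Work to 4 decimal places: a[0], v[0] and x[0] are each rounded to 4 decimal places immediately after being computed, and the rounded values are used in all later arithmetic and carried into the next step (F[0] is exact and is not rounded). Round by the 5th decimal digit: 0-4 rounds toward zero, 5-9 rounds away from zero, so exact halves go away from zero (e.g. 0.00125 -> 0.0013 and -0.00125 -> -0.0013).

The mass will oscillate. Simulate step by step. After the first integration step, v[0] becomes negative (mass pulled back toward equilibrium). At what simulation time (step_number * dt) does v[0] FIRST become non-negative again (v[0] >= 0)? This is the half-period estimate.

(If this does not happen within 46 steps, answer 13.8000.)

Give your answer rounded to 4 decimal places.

Step 0: x=[6.2000] v=[0.0000]
Step 1: x=[6.1337] v=[-0.2209]
Step 2: x=[6.0028] v=[-0.4364]
Step 3: x=[5.8104] v=[-0.6412]
Step 4: x=[5.5613] v=[-0.8302]
Step 5: x=[5.2616] v=[-0.9989]
Step 6: x=[4.9187] v=[-1.1430]
Step 7: x=[4.5410] v=[-1.2591]
Step 8: x=[4.1377] v=[-1.3443]
Step 9: x=[3.7188] v=[-1.3965]
Step 10: x=[3.2945] v=[-1.4144]
Step 11: x=[2.8752] v=[-1.3976]
Step 12: x=[2.4713] v=[-1.3465]
Step 13: x=[2.0926] v=[-1.2623]
Step 14: x=[1.7484] v=[-1.1472]
Step 15: x=[1.4472] v=[-1.0039]
Step 16: x=[1.1964] v=[-0.8359]
Step 17: x=[1.0022] v=[-0.6474]
Step 18: x=[0.8693] v=[-0.4430]
Step 19: x=[0.8010] v=[-0.2278]
Step 20: x=[0.7989] v=[-0.0070]
Step 21: x=[0.8631] v=[0.2140]
First v>=0 after going negative at step 21, time=6.3000

Answer: 6.3000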